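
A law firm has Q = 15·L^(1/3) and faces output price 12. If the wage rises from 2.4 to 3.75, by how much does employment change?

From P·MP_L = w with MP_L = 5·L^(-2/3), the labor demand is L(w) = (60/w)^(3/2).
At w = 2.4: L = 125. At w = 3.75: L = 64.
ΔL = 64 − 125 = -61.

ΔL = -61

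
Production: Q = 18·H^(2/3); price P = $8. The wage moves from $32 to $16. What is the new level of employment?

H* = 216

From P·MP_H = w with MP_H = 12·H^(-1/3), the labor demand is H(w) = (96/w)^(3).
At w = 32: H = 27. At w = 16: H = 216.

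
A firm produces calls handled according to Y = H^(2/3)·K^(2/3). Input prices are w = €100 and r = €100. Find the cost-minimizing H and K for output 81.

Cost minimization requires the marginal rate of technical substitution to equal the input-price ratio: MP_H/MP_K = w/r.
Here MP_H/MP_K = (2/3)·(K/H)/(2/3) = (K/H). Setting this equal to 100/100 = 1 gives K = H.
Substituting into Y = 81: H^(2/3)·(H)^(2/3) = 81.
Solving, H = 27 and K = 27.

H* = 27, K* = 27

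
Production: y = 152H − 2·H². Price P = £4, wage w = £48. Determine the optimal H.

The marginal product of H is MP_H = 152 − 4H.
A price-taking firm hires until the value of the marginal product equals the wage: P·MP_H = w, so 4·(152 − 4H) = 48.
Then 152 − 4H = 12, giving H = 35.

H* = 35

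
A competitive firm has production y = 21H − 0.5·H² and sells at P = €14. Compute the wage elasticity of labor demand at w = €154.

From P·MP_H = w with MP_H = 21 − H, labor demand is H(w) = 21 − w/14.
dH/dw = −1/(14) = -1/14.
At w = 154, H = 10, so ε = (dH/dw)·(w/H) = (-1/14)·(154/10) = -1.1.

ε = -1.1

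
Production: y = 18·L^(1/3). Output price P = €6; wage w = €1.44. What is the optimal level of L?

MP_L = (1/3)·18·L^(-2/3) = 6·L^(-2/3).
Profit maximization for a price taker requires P·MP_L = w: 6·6·L^(-2/3) = 1.44.
So L^(-2/3) = 0.04, which gives L = 125.

L* = 125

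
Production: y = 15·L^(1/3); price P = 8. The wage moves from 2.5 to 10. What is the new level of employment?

L* = 8

From P·MP_L = w with MP_L = 5·L^(-2/3), the labor demand is L(w) = (40/w)^(3/2).
At w = 2.5: L = 64. At w = 10: L = 8.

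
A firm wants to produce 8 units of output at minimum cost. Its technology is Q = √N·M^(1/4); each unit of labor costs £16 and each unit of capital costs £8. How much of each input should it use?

Cost minimization requires the marginal rate of technical substitution to equal the input-price ratio: MP_N/MP_M = w/r.
Here MP_N/MP_M = (1/2)·(M/N)/(1/4) = 2·(M/N). Setting this equal to 16/8 = 2 gives M = N.
Substituting into Q = 8: N^(1/2)·(N)^(1/4) = 8.
Solving, N = 16 and M = 16.

N* = 16, M* = 16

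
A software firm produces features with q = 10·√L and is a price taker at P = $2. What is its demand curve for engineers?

L(w) = 100/w²

MP_L = (1/2)·10·L^(-1/2) = 5·L^(-1/2).
Setting P·MP_L = w: 10·L^(-1/2) = w.
Solving for L: L^(-1/2) = w/10, so L = (10/w)^(2).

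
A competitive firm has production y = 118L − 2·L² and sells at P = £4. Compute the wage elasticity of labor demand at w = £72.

From P·MP_L = w with MP_L = 118 − 4L, labor demand is L(w) = (118 − w/4)/4.
dL/dw = −1/(16) = -0.0625.
At w = 72, L = 25, so ε = (dL/dw)·(w/L) = (-0.0625)·(72/25) = -0.18.

ε = -0.18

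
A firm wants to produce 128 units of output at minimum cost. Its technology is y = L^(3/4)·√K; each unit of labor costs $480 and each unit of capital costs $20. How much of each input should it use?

Cost minimization requires the marginal rate of technical substitution to equal the input-price ratio: MP_L/MP_K = w/r.
Here MP_L/MP_K = (3/4)·(K/L)/(1/2) = 1.5·(K/L). Setting this equal to 480/20 = 24 gives K = 16L.
Substituting into y = 128: L^(3/4)·(16L)^(1/2) = 128.
Solving, L = 16 and K = 256.

L* = 16, K* = 256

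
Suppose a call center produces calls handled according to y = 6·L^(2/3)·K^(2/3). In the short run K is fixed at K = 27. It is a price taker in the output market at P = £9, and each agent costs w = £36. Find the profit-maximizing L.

L* = 729

With K = 27, MP_L = (2/3)·6·L^(-1/3)·27^(2/3) = 36·L^(-1/3).
Profit maximization for a price taker requires P·MP_L = w: 9·36·L^(-1/3) = 36.
So L^(-1/3) = 1/9, which gives L = 729.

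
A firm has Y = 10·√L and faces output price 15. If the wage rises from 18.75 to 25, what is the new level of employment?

From P·MP_L = w with MP_L = 5·L^(-1/2), the labor demand is L(w) = (75/w)^(2).
At w = 18.75: L = 16. At w = 25: L = 9.

L* = 9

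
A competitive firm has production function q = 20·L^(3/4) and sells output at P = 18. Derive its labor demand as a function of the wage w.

L(w) = (270/w)^(4)

MP_L = (3/4)·20·L^(-1/4) = 15·L^(-1/4).
Setting P·MP_L = w: 270·L^(-1/4) = w.
Solving for L: L^(-1/4) = w/270, so L = (270/w)^(4).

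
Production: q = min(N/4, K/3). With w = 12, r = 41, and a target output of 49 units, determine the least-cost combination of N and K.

N* = 196, K* = 147

With a fixed-proportions technology, the cost-minimizing bundle uses no slack in either input: N/4 = K/3 = q.
So N = 4·49 = 196 and K = 3·49 = 147.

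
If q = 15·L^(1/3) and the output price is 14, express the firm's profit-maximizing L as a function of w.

L(w) = (70/w)^(3/2)

MP_L = (1/3)·15·L^(-2/3) = 5·L^(-2/3).
Setting P·MP_L = w: 70·L^(-2/3) = w.
Solving for L: L^(-2/3) = w/70, so L = (70/w)^(3/2).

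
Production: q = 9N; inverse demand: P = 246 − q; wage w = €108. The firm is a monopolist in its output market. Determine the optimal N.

N* = 13

Marginal revenue from the inverse demand is MR = 246 − 2q.
The marginal product is MP_N = 9.
A monopolist hires until marginal revenue product equals the wage: MR·MP_N = w.
(246 − 18N)·9 = 108, so N = 13.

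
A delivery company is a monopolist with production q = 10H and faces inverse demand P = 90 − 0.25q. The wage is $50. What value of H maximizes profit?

H* = 17

Marginal revenue from the inverse demand is MR = 90 − 0.5q.
The marginal product is MP_H = 10.
A monopolist hires until marginal revenue product equals the wage: MR·MP_H = w.
(90 − 5H)·10 = 50, so H = 17.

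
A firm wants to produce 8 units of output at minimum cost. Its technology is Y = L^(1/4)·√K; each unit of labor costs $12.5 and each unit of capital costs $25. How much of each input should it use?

L* = 16, K* = 16

Cost minimization requires the marginal rate of technical substitution to equal the input-price ratio: MP_L/MP_K = w/r.
Here MP_L/MP_K = (1/4)·(K/L)/(1/2) = 0.5·(K/L). Setting this equal to 12.5/25 = 0.5 gives K = L.
Substituting into Y = 8: L^(1/4)·(L)^(1/2) = 8.
Solving, L = 16 and K = 16.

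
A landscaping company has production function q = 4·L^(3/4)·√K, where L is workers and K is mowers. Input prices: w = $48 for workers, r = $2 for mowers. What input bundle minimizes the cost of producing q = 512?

Cost minimization requires the marginal rate of technical substitution to equal the input-price ratio: MP_L/MP_K = w/r.
Here MP_L/MP_K = (3/4)·(K/L)/(1/2) = 1.5·(K/L). Setting this equal to 48/2 = 24 gives K = 16L.
Substituting into q = 512: 4·L^(3/4)·(16L)^(1/2) = 512.
Solving, L = 16 and K = 256.

L* = 16, K* = 256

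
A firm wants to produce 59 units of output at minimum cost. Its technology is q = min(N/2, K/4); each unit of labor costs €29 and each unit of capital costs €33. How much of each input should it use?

N* = 118, K* = 236

With a fixed-proportions technology, the cost-minimizing bundle uses no slack in either input: N/2 = K/4 = q.
So N = 2·59 = 118 and K = 4·59 = 236.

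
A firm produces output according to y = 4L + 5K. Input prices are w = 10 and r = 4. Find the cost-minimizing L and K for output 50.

The inputs are perfect substitutes, so the firm uses whichever has the lower cost per unit of output.
Cost per unit of output via L is w/4 = 2.5; via K it is r/5 = 0.8. K is cheaper.
Producing y = 50 with K alone: L = 0, K = 10.

L* = 0, K* = 10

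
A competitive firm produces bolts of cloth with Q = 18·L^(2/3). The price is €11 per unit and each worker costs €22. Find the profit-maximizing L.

MP_L = (2/3)·18·L^(-1/3) = 12·L^(-1/3).
Profit maximization for a price taker requires P·MP_L = w: 11·12·L^(-1/3) = 22.
So L^(-1/3) = 1/6, which gives L = 216.

L* = 216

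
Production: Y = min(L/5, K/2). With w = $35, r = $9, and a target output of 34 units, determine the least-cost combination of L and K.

With a fixed-proportions technology, the cost-minimizing bundle uses no slack in either input: L/5 = K/2 = Y.
So L = 5·34 = 170 and K = 2·34 = 68.

L* = 170, K* = 68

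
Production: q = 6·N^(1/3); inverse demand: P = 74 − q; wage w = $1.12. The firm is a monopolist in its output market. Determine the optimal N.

Marginal revenue from the inverse demand is MR = 74 − 2q.
The marginal product is MP_N = 2·N^(-2/3).
A monopolist hires until marginal revenue product equals the wage: MR·MP_N = w.
At N, q = 6·N^(1/3). Substituting and solving: (74 − 12·N^(1/3))·2·N^(-2/3) = 1.12 gives N = 125.

N* = 125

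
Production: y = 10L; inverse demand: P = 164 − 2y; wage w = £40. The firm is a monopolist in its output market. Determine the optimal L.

L* = 4

Marginal revenue from the inverse demand is MR = 164 − 4y.
The marginal product is MP_L = 10.
A monopolist hires until marginal revenue product equals the wage: MR·MP_L = w.
(164 − 40L)·10 = 40, so L = 4.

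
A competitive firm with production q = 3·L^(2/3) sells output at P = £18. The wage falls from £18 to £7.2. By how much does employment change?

ΔL = 117

From P·MP_L = w with MP_L = 2·L^(-1/3), the labor demand is L(w) = (36/w)^(3).
At w = 18: L = 8. At w = 7.2: L = 125.
ΔL = 125 − 8 = 117.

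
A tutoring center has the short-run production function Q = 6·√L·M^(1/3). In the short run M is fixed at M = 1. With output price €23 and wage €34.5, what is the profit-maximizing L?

L* = 4

With M = 1, MP_L = (1/2)·6·L^(-1/2)·1^(1/3) = 3·L^(-1/2).
Profit maximization for a price taker requires P·MP_L = w: 23·3·L^(-1/2) = 34.5.
So L^(-1/2) = 0.5, which gives L = 4.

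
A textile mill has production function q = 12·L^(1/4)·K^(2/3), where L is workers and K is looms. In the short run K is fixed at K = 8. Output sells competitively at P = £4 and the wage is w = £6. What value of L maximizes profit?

L* = 16

With K = 8, MP_L = (1/4)·12·L^(-3/4)·8^(2/3) = 12·L^(-3/4).
Profit maximization for a price taker requires P·MP_L = w: 4·12·L^(-3/4) = 6.
So L^(-3/4) = 0.125, which gives L = 16.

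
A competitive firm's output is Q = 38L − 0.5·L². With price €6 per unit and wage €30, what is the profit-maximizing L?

L* = 33

The marginal product of L is MP_L = 38 − L.
A price-taking firm hires until the value of the marginal product equals the wage: P·MP_L = w, so 6·(38 − L) = 30.
Then 38 − L = 5, giving L = 33.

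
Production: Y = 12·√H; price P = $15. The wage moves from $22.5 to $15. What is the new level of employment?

H* = 36

From P·MP_H = w with MP_H = 6·H^(-1/2), the labor demand is H(w) = (90/w)^(2).
At w = 22.5: H = 16. At w = 15: H = 36.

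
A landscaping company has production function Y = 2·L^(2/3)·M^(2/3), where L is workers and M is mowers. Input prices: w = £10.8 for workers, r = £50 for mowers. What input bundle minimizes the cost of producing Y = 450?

Cost minimization requires the marginal rate of technical substitution to equal the input-price ratio: MP_L/MP_M = w/r.
Here MP_L/MP_M = (2/3)·(M/L)/(2/3) = (M/L). Setting this equal to 10.8/50 = 0.216 gives M = 0.216L.
Substituting into Y = 450: 2·L^(2/3)·(0.216L)^(2/3) = 450.
Solving, L = 125 and M = 27.

L* = 125, M* = 27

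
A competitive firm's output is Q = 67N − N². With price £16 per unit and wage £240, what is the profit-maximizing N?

The marginal product of N is MP_N = 67 − 2N.
A price-taking firm hires until the value of the marginal product equals the wage: P·MP_N = w, so 16·(67 − 2N) = 240.
Then 67 − 2N = 15, giving N = 26.

N* = 26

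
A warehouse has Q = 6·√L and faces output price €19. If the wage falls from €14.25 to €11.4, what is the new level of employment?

L* = 25

From P·MP_L = w with MP_L = 3·L^(-1/2), the labor demand is L(w) = (57/w)^(2).
At w = 14.25: L = 16. At w = 11.4: L = 25.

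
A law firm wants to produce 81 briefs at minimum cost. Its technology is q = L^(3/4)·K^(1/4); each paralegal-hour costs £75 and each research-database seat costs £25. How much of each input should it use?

L* = 81, K* = 81

Cost minimization requires the marginal rate of technical substitution to equal the input-price ratio: MP_L/MP_K = w/r.
Here MP_L/MP_K = (3/4)·(K/L)/(1/4) = 3·(K/L). Setting this equal to 75/25 = 3 gives K = L.
Substituting into q = 81: L^(3/4)·(L)^(1/4) = 81.
Solving, L = 81 and K = 81.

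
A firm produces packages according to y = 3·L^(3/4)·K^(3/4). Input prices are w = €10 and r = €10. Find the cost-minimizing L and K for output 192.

Cost minimization requires the marginal rate of technical substitution to equal the input-price ratio: MP_L/MP_K = w/r.
Here MP_L/MP_K = (3/4)·(K/L)/(3/4) = (K/L). Setting this equal to 10/10 = 1 gives K = L.
Substituting into y = 192: 3·L^(3/4)·(L)^(3/4) = 192.
Solving, L = 16 and K = 16.

L* = 16, K* = 16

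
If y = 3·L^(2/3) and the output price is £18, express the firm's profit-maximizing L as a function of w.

MP_L = (2/3)·3·L^(-1/3) = 2·L^(-1/3).
Setting P·MP_L = w: 36·L^(-1/3) = w.
Solving for L: L^(-1/3) = w/36, so L = (36/w)^(3).

L(w) = 46656/w³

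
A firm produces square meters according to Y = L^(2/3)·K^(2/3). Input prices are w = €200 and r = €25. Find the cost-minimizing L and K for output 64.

Cost minimization requires the marginal rate of technical substitution to equal the input-price ratio: MP_L/MP_K = w/r.
Here MP_L/MP_K = (2/3)·(K/L)/(2/3) = (K/L). Setting this equal to 200/25 = 8 gives K = 8L.
Substituting into Y = 64: L^(2/3)·(8L)^(2/3) = 64.
Solving, L = 8 and K = 64.

L* = 8, K* = 64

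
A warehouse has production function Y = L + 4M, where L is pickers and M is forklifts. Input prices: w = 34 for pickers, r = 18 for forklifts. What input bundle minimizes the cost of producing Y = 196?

L* = 0, M* = 49

The inputs are perfect substitutes, so the firm uses whichever has the lower cost per unit of output.
Cost per unit of output via L is 34; via M it is 4.5. M is cheaper.
Producing Y = 196 with M alone: L = 0, M = 49.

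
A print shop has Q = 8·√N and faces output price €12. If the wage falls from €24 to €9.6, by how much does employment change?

ΔN = 21

From P·MP_N = w with MP_N = 4·N^(-1/2), the labor demand is N(w) = (48/w)^(2).
At w = 24: N = 4. At w = 9.6: N = 25.
ΔN = 25 − 4 = 21.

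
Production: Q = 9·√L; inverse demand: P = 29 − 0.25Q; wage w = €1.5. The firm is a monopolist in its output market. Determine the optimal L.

Marginal revenue from the inverse demand is MR = 29 − 0.5Q.
The marginal product is MP_L = 4.5·L^(-1/2).
A monopolist hires until marginal revenue product equals the wage: MR·MP_L = w.
At L, Q = 9·√L. Substituting and solving: (29 − 4.5·√L)·4.5·L^(-1/2) = 1.5 gives L = 36.

L* = 36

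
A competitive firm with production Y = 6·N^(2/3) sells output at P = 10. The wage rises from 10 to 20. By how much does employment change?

From P·MP_N = w with MP_N = 4·N^(-1/3), the labor demand is N(w) = (40/w)^(3).
At w = 10: N = 64. At w = 20: N = 8.
ΔN = 8 − 64 = -56.

ΔN = -56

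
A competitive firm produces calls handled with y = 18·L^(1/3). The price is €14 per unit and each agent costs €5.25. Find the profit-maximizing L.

MP_L = (1/3)·18·L^(-2/3) = 6·L^(-2/3).
Profit maximization for a price taker requires P·MP_L = w: 14·6·L^(-2/3) = 5.25.
So L^(-2/3) = 0.0625, which gives L = 64.

L* = 64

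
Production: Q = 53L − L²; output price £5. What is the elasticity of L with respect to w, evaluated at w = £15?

ε = -0.06

From P·MP_L = w with MP_L = 53 − 2L, labor demand is L(w) = (53 − w/5)/2.
dL/dw = −1/(10) = -0.1.
At w = 15, L = 25, so ε = (dL/dw)·(w/L) = (-0.1)·(15/25) = -0.06.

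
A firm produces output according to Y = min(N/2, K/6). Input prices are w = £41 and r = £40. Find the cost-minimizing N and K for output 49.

With a fixed-proportions technology, the cost-minimizing bundle uses no slack in either input: N/2 = K/6 = Y.
So N = 2·49 = 98 and K = 6·49 = 294.

N* = 98, K* = 294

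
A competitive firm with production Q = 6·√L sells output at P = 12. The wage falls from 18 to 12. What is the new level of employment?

L* = 9

From P·MP_L = w with MP_L = 3·L^(-1/2), the labor demand is L(w) = (36/w)^(2).
At w = 18: L = 4. At w = 12: L = 9.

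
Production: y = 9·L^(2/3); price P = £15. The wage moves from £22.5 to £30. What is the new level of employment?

From P·MP_L = w with MP_L = 6·L^(-1/3), the labor demand is L(w) = (90/w)^(3).
At w = 22.5: L = 64. At w = 30: L = 27.

L* = 27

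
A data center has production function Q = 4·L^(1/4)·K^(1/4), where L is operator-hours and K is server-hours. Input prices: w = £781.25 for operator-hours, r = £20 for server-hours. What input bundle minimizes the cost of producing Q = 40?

L* = 16, K* = 625

Cost minimization requires the marginal rate of technical substitution to equal the input-price ratio: MP_L/MP_K = w/r.
Here MP_L/MP_K = (1/4)·(K/L)/(1/4) = (K/L). Setting this equal to 781.25/20 = 39.0625 gives K = 39.0625L.
Substituting into Q = 40: 4·L^(1/4)·(39.0625L)^(1/4) = 40.
Solving, L = 16 and K = 625.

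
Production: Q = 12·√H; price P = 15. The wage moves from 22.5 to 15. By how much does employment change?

From P·MP_H = w with MP_H = 6·H^(-1/2), the labor demand is H(w) = (90/w)^(2).
At w = 22.5: H = 16. At w = 15: H = 36.
ΔH = 36 − 16 = 20.

ΔH = 20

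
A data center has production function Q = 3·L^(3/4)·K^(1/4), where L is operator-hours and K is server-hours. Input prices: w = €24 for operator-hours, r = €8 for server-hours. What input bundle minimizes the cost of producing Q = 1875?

L* = 625, K* = 625

Cost minimization requires the marginal rate of technical substitution to equal the input-price ratio: MP_L/MP_K = w/r.
Here MP_L/MP_K = (3/4)·(K/L)/(1/4) = 3·(K/L). Setting this equal to 24/8 = 3 gives K = L.
Substituting into Q = 1875: 3·L^(3/4)·(L)^(1/4) = 1875.
Solving, L = 625 and K = 625.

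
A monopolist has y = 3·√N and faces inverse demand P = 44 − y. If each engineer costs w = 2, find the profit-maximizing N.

N* = 36

Marginal revenue from the inverse demand is MR = 44 − 2y.
The marginal product is MP_N = 1.5·N^(-1/2).
A monopolist hires until marginal revenue product equals the wage: MR·MP_N = w.
At N, y = 3·√N. Substituting and solving: (44 − 6·√N)·1.5·N^(-1/2) = 2 gives N = 36.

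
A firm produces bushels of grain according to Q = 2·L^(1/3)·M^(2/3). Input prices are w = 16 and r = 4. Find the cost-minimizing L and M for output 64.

L* = 8, M* = 64

Cost minimization requires the marginal rate of technical substitution to equal the input-price ratio: MP_L/MP_M = w/r.
Here MP_L/MP_M = (1/3)·(M/L)/(2/3) = 0.5·(M/L). Setting this equal to 16/4 = 4 gives M = 8L.
Substituting into Q = 64: 2·L^(1/3)·(8L)^(2/3) = 64.
Solving, L = 8 and M = 64.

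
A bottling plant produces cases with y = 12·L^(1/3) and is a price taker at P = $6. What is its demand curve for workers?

L(w) = (24/w)^(3/2)

MP_L = (1/3)·12·L^(-2/3) = 4·L^(-2/3).
Setting P·MP_L = w: 24·L^(-2/3) = w.
Solving for L: L^(-2/3) = w/24, so L = (24/w)^(3/2).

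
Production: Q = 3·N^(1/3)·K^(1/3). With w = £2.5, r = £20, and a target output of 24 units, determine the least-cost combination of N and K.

Cost minimization requires the marginal rate of technical substitution to equal the input-price ratio: MP_N/MP_K = w/r.
Here MP_N/MP_K = (1/3)·(K/N)/(1/3) = (K/N). Setting this equal to 2.5/20 = 0.125 gives K = 0.125N.
Substituting into Q = 24: 3·N^(1/3)·(0.125N)^(1/3) = 24.
Solving, N = 64 and K = 8.

N* = 64, K* = 8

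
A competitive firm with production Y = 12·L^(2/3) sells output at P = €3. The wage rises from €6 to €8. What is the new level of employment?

From P·MP_L = w with MP_L = 8·L^(-1/3), the labor demand is L(w) = (24/w)^(3).
At w = 6: L = 64. At w = 8: L = 27.

L* = 27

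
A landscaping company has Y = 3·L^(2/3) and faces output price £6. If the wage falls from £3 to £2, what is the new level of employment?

From P·MP_L = w with MP_L = 2·L^(-1/3), the labor demand is L(w) = (12/w)^(3).
At w = 3: L = 64. At w = 2: L = 216.

L* = 216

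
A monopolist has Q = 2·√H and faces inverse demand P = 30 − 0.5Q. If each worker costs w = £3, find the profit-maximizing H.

Marginal revenue from the inverse demand is MR = 30 − Q.
The marginal product is MP_H = H^(-1/2).
A monopolist hires until marginal revenue product equals the wage: MR·MP_H = w.
At H, Q = 2·√H. Substituting and solving: (30 − 2·√H)·H^(-1/2) = 3 gives H = 36.

H* = 36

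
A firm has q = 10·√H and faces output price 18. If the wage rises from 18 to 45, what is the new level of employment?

From P·MP_H = w with MP_H = 5·H^(-1/2), the labor demand is H(w) = (90/w)^(2).
At w = 18: H = 25. At w = 45: H = 4.

H* = 4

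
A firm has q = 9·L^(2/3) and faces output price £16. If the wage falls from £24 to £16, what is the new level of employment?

L* = 216

From P·MP_L = w with MP_L = 6·L^(-1/3), the labor demand is L(w) = (96/w)^(3).
At w = 24: L = 64. At w = 16: L = 216.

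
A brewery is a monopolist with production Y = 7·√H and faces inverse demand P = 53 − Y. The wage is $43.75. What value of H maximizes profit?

H* = 4

Marginal revenue from the inverse demand is MR = 53 − 2Y.
The marginal product is MP_H = 3.5·H^(-1/2).
A monopolist hires until marginal revenue product equals the wage: MR·MP_H = w.
At H, Y = 7·√H. Substituting and solving: (53 − 14·√H)·3.5·H^(-1/2) = 43.75 gives H = 4.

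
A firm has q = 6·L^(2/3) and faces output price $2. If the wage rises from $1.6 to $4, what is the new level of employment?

L* = 8

From P·MP_L = w with MP_L = 4·L^(-1/3), the labor demand is L(w) = (8/w)^(3).
At w = 1.6: L = 125. At w = 4: L = 8.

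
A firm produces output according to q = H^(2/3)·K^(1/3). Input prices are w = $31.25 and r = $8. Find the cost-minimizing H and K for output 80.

H* = 64, K* = 125

Cost minimization requires the marginal rate of technical substitution to equal the input-price ratio: MP_H/MP_K = w/r.
Here MP_H/MP_K = (2/3)·(K/H)/(1/3) = 2·(K/H). Setting this equal to 31.25/8 = 3.90625 gives K = 1.953125H.
Substituting into q = 80: H^(2/3)·(1.953125H)^(1/3) = 80.
Solving, H = 64 and K = 125.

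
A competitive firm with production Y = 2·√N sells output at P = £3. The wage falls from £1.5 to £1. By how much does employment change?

From P·MP_N = w with MP_N = N^(-1/2), the labor demand is N(w) = (3/w)^(2).
At w = 1.5: N = 4. At w = 1: N = 9.
ΔN = 9 − 4 = 5.

ΔN = 5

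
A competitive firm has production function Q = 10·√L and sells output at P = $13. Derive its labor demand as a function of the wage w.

L(w) = 4225/w²

MP_L = (1/2)·10·L^(-1/2) = 5·L^(-1/2).
Setting P·MP_L = w: 65·L^(-1/2) = w.
Solving for L: L^(-1/2) = w/65, so L = (65/w)^(2).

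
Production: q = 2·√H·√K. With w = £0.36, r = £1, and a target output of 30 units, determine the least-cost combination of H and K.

Cost minimization requires the marginal rate of technical substitution to equal the input-price ratio: MP_H/MP_K = w/r.
Here MP_H/MP_K = (1/2)·(K/H)/(1/2) = (K/H). Setting this equal to 0.36/1 = 0.36 gives K = 0.36H.
Substituting into q = 30: 2·H^(1/2)·(0.36H)^(1/2) = 30.
Solving, H = 25 and K = 9.

H* = 25, K* = 9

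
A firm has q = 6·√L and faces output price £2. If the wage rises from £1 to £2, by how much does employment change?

From P·MP_L = w with MP_L = 3·L^(-1/2), the labor demand is L(w) = (6/w)^(2).
At w = 1: L = 36. At w = 2: L = 9.
ΔL = 9 − 36 = -27.

ΔL = -27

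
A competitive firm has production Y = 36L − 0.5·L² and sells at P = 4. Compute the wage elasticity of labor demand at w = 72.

ε = -1

From P·MP_L = w with MP_L = 36 − L, labor demand is L(w) = 36 − w/4.
dL/dw = −1/(4) = -0.25.
At w = 72, L = 18, so ε = (dL/dw)·(w/L) = (-0.25)·(72/18) = -1.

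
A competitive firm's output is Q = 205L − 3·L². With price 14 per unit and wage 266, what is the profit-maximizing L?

The marginal product of L is MP_L = 205 − 6L.
A price-taking firm hires until the value of the marginal product equals the wage: P·MP_L = w, so 14·(205 − 6L) = 266.
Then 205 − 6L = 19, giving L = 31.

L* = 31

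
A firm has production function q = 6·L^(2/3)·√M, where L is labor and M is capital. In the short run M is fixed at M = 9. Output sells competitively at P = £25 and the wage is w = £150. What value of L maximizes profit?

L* = 8

With M = 9, MP_L = (2/3)·6·L^(-1/3)·9^(1/2) = 12·L^(-1/3).
Profit maximization for a price taker requires P·MP_L = w: 25·12·L^(-1/3) = 150.
So L^(-1/3) = 0.5, which gives L = 8.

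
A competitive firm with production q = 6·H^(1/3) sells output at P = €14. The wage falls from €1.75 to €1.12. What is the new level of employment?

From P·MP_H = w with MP_H = 2·H^(-2/3), the labor demand is H(w) = (28/w)^(3/2).
At w = 1.75: H = 64. At w = 1.12: H = 125.

H* = 125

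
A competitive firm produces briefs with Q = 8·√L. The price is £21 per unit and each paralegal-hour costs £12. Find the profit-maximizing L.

L* = 49

MP_L = (1/2)·8·L^(-1/2) = 4·L^(-1/2).
Profit maximization for a price taker requires P·MP_L = w: 21·4·L^(-1/2) = 12.
So L^(-1/2) = 1/7, which gives L = 49.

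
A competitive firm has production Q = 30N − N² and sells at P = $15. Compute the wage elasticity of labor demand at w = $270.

From P·MP_N = w with MP_N = 30 − 2N, labor demand is N(w) = (30 − w/15)/2.
dN/dw = −1/(30) = -1/30.
At w = 270, N = 6, so ε = (dN/dw)·(w/N) = (-1/30)·(270/6) = -1.5.

ε = -1.5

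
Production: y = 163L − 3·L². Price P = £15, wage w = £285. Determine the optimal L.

L* = 24

The marginal product of L is MP_L = 163 − 6L.
A price-taking firm hires until the value of the marginal product equals the wage: P·MP_L = w, so 15·(163 − 6L) = 285.
Then 163 − 6L = 19, giving L = 24.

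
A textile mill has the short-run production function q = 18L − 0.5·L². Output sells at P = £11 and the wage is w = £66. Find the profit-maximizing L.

The marginal product of L is MP_L = 18 − L.
A price-taking firm hires until the value of the marginal product equals the wage: P·MP_L = w, so 11·(18 − L) = 66.
Then 18 − L = 6, giving L = 12.

L* = 12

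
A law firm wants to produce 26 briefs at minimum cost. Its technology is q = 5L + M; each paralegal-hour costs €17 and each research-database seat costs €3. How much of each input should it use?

The inputs are perfect substitutes, so the firm uses whichever has the lower cost per unit of output.
Cost per unit of output via L is 3.4; via M it is 3. M is cheaper.
Producing q = 26 with M alone: L = 0, M = 26.

L* = 0, M* = 26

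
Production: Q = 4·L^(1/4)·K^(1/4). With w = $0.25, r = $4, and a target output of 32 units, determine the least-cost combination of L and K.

Cost minimization requires the marginal rate of technical substitution to equal the input-price ratio: MP_L/MP_K = w/r.
Here MP_L/MP_K = (1/4)·(K/L)/(1/4) = (K/L). Setting this equal to 0.25/4 = 0.0625 gives K = 0.0625L.
Substituting into Q = 32: 4·L^(1/4)·(0.0625L)^(1/4) = 32.
Solving, L = 256 and K = 16.

L* = 256, K* = 16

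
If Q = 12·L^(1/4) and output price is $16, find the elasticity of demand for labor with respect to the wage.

MP_L = (1/4)·12·L^(-3/4), so P·MP_L = w gives 48·L^(-3/4) = w.
Solving, L(w) = (48/w)^(4/3). This is a constant-elasticity form: L ∝ w^(−4/3), so ε = −4/3.

ε = -4/3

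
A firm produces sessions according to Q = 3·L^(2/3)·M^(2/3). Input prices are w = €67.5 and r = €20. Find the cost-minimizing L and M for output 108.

Cost minimization requires the marginal rate of technical substitution to equal the input-price ratio: MP_L/MP_M = w/r.
Here MP_L/MP_M = (2/3)·(M/L)/(2/3) = (M/L). Setting this equal to 67.5/20 = 3.375 gives M = 3.375L.
Substituting into Q = 108: 3·L^(2/3)·(3.375L)^(2/3) = 108.
Solving, L = 8 and M = 27.

L* = 8, M* = 27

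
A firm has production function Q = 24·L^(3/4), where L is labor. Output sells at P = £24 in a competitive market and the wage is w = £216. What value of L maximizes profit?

MP_L = (3/4)·24·L^(-1/4) = 18·L^(-1/4).
Profit maximization for a price taker requires P·MP_L = w: 24·18·L^(-1/4) = 216.
So L^(-1/4) = 0.5, which gives L = 16.

L* = 16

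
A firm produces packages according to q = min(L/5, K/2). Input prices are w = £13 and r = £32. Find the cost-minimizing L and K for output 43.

With a fixed-proportions technology, the cost-minimizing bundle uses no slack in either input: L/5 = K/2 = q.
So L = 5·43 = 215 and K = 2·43 = 86.

L* = 215, K* = 86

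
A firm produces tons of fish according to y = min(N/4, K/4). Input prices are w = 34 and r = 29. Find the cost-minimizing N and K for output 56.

With a fixed-proportions technology, the cost-minimizing bundle uses no slack in either input: N/4 = K/4 = y.
So N = 4·56 = 224 and K = 4·56 = 224.

N* = 224, K* = 224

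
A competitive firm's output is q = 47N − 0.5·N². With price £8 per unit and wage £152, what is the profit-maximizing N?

The marginal product of N is MP_N = 47 − N.
A price-taking firm hires until the value of the marginal product equals the wage: P·MP_N = w, so 8·(47 − N) = 152.
Then 47 − N = 19, giving N = 28.

N* = 28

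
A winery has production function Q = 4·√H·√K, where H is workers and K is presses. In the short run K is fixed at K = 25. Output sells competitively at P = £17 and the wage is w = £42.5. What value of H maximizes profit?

H* = 16

With K = 25, MP_H = (1/2)·4·H^(-1/2)·25^(1/2) = 10·H^(-1/2).
Profit maximization for a price taker requires P·MP_H = w: 17·10·H^(-1/2) = 42.5.
So H^(-1/2) = 0.25, which gives H = 16.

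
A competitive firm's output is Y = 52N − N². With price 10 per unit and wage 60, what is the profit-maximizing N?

The marginal product of N is MP_N = 52 − 2N.
A price-taking firm hires until the value of the marginal product equals the wage: P·MP_N = w, so 10·(52 − 2N) = 60.
Then 52 − 2N = 6, giving N = 23.

N* = 23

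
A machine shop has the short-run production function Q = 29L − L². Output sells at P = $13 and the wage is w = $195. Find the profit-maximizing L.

The marginal product of L is MP_L = 29 − 2L.
A price-taking firm hires until the value of the marginal product equals the wage: P·MP_L = w, so 13·(29 − 2L) = 195.
Then 29 − 2L = 15, giving L = 7.

L* = 7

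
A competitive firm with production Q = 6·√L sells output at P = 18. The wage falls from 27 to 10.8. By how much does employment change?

From P·MP_L = w with MP_L = 3·L^(-1/2), the labor demand is L(w) = (54/w)^(2).
At w = 27: L = 4. At w = 10.8: L = 25.
ΔL = 25 − 4 = 21.

ΔL = 21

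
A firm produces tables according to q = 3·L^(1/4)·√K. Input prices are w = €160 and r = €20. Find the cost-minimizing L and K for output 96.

Cost minimization requires the marginal rate of technical substitution to equal the input-price ratio: MP_L/MP_K = w/r.
Here MP_L/MP_K = (1/4)·(K/L)/(1/2) = 0.5·(K/L). Setting this equal to 160/20 = 8 gives K = 16L.
Substituting into q = 96: 3·L^(1/4)·(16L)^(1/2) = 96.
Solving, L = 16 and K = 256.

L* = 16, K* = 256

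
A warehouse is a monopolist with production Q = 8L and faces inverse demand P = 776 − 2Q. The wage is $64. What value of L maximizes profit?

Marginal revenue from the inverse demand is MR = 776 − 4Q.
The marginal product is MP_L = 8.
A monopolist hires until marginal revenue product equals the wage: MR·MP_L = w.
(776 − 32L)·8 = 64, so L = 24.

L* = 24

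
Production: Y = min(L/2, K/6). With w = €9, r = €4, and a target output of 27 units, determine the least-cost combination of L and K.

With a fixed-proportions technology, the cost-minimizing bundle uses no slack in either input: L/2 = K/6 = Y.
So L = 2·27 = 54 and K = 6·27 = 162.

L* = 54, K* = 162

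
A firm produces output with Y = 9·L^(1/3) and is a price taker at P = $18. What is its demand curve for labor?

L(w) = (54/w)^(3/2)

MP_L = (1/3)·9·L^(-2/3) = 3·L^(-2/3).
Setting P·MP_L = w: 54·L^(-2/3) = w.
Solving for L: L^(-2/3) = w/54, so L = (54/w)^(3/2).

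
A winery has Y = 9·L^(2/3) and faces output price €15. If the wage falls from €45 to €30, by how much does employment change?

From P·MP_L = w with MP_L = 6·L^(-1/3), the labor demand is L(w) = (90/w)^(3).
At w = 45: L = 8. At w = 30: L = 27.
ΔL = 27 − 8 = 19.

ΔL = 19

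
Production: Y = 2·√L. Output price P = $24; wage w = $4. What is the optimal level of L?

MP_L = (1/2)·2·L^(-1/2) = L^(-1/2).
Profit maximization for a price taker requires P·MP_L = w: 24·L^(-1/2) = 4.
So L^(-1/2) = 1/6, which gives L = 36.

L* = 36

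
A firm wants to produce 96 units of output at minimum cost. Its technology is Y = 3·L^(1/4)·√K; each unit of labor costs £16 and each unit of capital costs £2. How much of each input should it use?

L* = 16, K* = 256

Cost minimization requires the marginal rate of technical substitution to equal the input-price ratio: MP_L/MP_K = w/r.
Here MP_L/MP_K = (1/4)·(K/L)/(1/2) = 0.5·(K/L). Setting this equal to 16/2 = 8 gives K = 16L.
Substituting into Y = 96: 3·L^(1/4)·(16L)^(1/2) = 96.
Solving, L = 16 and K = 256.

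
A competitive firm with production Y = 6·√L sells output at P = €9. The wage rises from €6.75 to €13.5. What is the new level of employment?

From P·MP_L = w with MP_L = 3·L^(-1/2), the labor demand is L(w) = (27/w)^(2).
At w = 6.75: L = 16. At w = 13.5: L = 4.

L* = 4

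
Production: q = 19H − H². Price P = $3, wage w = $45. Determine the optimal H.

H* = 2

The marginal product of H is MP_H = 19 − 2H.
A price-taking firm hires until the value of the marginal product equals the wage: P·MP_H = w, so 3·(19 − 2H) = 45.
Then 19 − 2H = 15, giving H = 2.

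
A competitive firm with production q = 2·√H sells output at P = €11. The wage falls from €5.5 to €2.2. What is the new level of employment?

From P·MP_H = w with MP_H = H^(-1/2), the labor demand is H(w) = (11/w)^(2).
At w = 5.5: H = 4. At w = 2.2: H = 25.

H* = 25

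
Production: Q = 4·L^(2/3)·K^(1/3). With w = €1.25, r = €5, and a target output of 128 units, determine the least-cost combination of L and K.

L* = 64, K* = 8

Cost minimization requires the marginal rate of technical substitution to equal the input-price ratio: MP_L/MP_K = w/r.
Here MP_L/MP_K = (2/3)·(K/L)/(1/3) = 2·(K/L). Setting this equal to 1.25/5 = 0.25 gives K = 0.125L.
Substituting into Q = 128: 4·L^(2/3)·(0.125L)^(1/3) = 128.
Solving, L = 64 and K = 8.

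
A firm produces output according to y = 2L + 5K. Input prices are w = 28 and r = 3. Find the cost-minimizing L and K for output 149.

L* = 0, K* = 29.8

The inputs are perfect substitutes, so the firm uses whichever has the lower cost per unit of output.
Cost per unit of output via L is w/2 = 14; via K it is r/5 = 0.6. K is cheaper.
Producing y = 149 with K alone: L = 0, K = 29.8.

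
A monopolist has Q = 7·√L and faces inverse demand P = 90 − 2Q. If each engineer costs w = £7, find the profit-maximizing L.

L* = 9

Marginal revenue from the inverse demand is MR = 90 − 4Q.
The marginal product is MP_L = 3.5·L^(-1/2).
A monopolist hires until marginal revenue product equals the wage: MR·MP_L = w.
At L, Q = 7·√L. Substituting and solving: (90 − 28·√L)·3.5·L^(-1/2) = 7 gives L = 9.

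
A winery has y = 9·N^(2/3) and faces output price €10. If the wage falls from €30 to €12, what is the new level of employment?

N* = 125

From P·MP_N = w with MP_N = 6·N^(-1/3), the labor demand is N(w) = (60/w)^(3).
At w = 30: N = 8. At w = 12: N = 125.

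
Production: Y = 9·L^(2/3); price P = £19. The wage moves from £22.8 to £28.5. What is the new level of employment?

L* = 64

From P·MP_L = w with MP_L = 6·L^(-1/3), the labor demand is L(w) = (114/w)^(3).
At w = 22.8: L = 125. At w = 28.5: L = 64.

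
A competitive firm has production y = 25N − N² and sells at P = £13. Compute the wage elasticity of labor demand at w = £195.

ε = -1.5

From P·MP_N = w with MP_N = 25 − 2N, labor demand is N(w) = (25 − w/13)/2.
dN/dw = −1/(26) = -1/26.
At w = 195, N = 5, so ε = (dN/dw)·(w/N) = (-1/26)·(195/5) = -1.5.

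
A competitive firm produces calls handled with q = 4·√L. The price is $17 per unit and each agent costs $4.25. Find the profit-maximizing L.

L* = 64

MP_L = (1/2)·4·L^(-1/2) = 2·L^(-1/2).
Profit maximization for a price taker requires P·MP_L = w: 17·2·L^(-1/2) = 4.25.
So L^(-1/2) = 0.125, which gives L = 64.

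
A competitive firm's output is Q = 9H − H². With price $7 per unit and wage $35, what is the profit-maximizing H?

H* = 2

The marginal product of H is MP_H = 9 − 2H.
A price-taking firm hires until the value of the marginal product equals the wage: P·MP_H = w, so 7·(9 − 2H) = 35.
Then 9 − 2H = 5, giving H = 2.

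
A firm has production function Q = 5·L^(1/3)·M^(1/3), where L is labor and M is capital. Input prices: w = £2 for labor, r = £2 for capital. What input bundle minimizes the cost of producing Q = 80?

L* = 64, M* = 64

Cost minimization requires the marginal rate of technical substitution to equal the input-price ratio: MP_L/MP_M = w/r.
Here MP_L/MP_M = (1/3)·(M/L)/(1/3) = (M/L). Setting this equal to 2/2 = 1 gives M = L.
Substituting into Q = 80: 5·L^(1/3)·(L)^(1/3) = 80.
Solving, L = 64 and M = 64.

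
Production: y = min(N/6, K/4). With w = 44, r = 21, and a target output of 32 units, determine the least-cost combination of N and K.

N* = 192, K* = 128

With a fixed-proportions technology, the cost-minimizing bundle uses no slack in either input: N/6 = K/4 = y.
So N = 6·32 = 192 and K = 4·32 = 128.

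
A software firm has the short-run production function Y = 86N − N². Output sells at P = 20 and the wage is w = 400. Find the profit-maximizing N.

N* = 33

The marginal product of N is MP_N = 86 − 2N.
A price-taking firm hires until the value of the marginal product equals the wage: P·MP_N = w, so 20·(86 − 2N) = 400.
Then 86 − 2N = 20, giving N = 33.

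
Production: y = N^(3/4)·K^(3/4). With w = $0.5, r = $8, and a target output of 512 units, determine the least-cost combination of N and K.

Cost minimization requires the marginal rate of technical substitution to equal the input-price ratio: MP_N/MP_K = w/r.
Here MP_N/MP_K = (3/4)·(K/N)/(3/4) = (K/N). Setting this equal to 0.5/8 = 0.0625 gives K = 0.0625N.
Substituting into y = 512: N^(3/4)·(0.0625N)^(3/4) = 512.
Solving, N = 256 and K = 16.

N* = 256, K* = 16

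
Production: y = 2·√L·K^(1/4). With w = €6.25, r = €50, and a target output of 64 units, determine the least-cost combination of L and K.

L* = 256, K* = 16

Cost minimization requires the marginal rate of technical substitution to equal the input-price ratio: MP_L/MP_K = w/r.
Here MP_L/MP_K = (1/2)·(K/L)/(1/4) = 2·(K/L). Setting this equal to 6.25/50 = 0.125 gives K = 0.0625L.
Substituting into y = 64: 2·L^(1/2)·(0.0625L)^(1/4) = 64.
Solving, L = 256 and K = 16.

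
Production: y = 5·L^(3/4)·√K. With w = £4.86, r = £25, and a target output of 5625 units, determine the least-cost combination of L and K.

L* = 625, K* = 81

Cost minimization requires the marginal rate of technical substitution to equal the input-price ratio: MP_L/MP_K = w/r.
Here MP_L/MP_K = (3/4)·(K/L)/(1/2) = 1.5·(K/L). Setting this equal to 4.86/25 = 0.1944 gives K = 0.1296L.
Substituting into y = 5625: 5·L^(3/4)·(0.1296L)^(1/2) = 5625.
Solving, L = 625 and K = 81.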